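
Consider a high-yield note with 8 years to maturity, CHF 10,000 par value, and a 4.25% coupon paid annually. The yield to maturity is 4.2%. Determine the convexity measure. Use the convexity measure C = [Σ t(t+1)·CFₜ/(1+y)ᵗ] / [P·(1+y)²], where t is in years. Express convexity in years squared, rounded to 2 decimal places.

With y = 0.042:
  t   CF        PV=CF/(1+0.042)^t    t·PV        t(t+1)·PV
  1       425.00       407.8695       407.8695         815.7390
  2       425.00       391.4294       782.8589       2,348.5767
  3       425.00       375.6521     1,126.9562       4,507.8247
  4       425.00       360.5106     1,442.0425       7,210.2123
  5       425.00       345.9795     1,729.8974      10,379.3842
  6       425.00       332.0340     1,992.2043      13,945.4299
  7       425.00       318.6507     2,230.5550      17,844.4400
  8    10,425.00     7,501.2616    60,010.0929     540,090.8359
  Σ                 10,033.3874    69,722.4765     597,142.4427
P = 10,033.3874.
Convexity = Σ t(t+1)·PV / [P·(1+y)²] = 597,142.4427 / (10,033.3874 × 1.085764) = 54.81443.

54.81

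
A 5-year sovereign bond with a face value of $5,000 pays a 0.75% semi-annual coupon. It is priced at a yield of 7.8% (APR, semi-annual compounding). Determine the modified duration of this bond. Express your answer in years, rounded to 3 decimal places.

4.713 years

Periodic yield y = 0.039. First find Macaulay duration:
  t   CF        PV=CF/(1+0.039)^t    t·PV
  1        18.75        18.0462        18.0462
  2        18.75        17.3688        34.7376
  3        18.75        16.7169        50.1506
  4        18.75        16.0894        64.3575
  5        18.75        15.4854        77.4272
  6        18.75        14.9042        89.4251
  7        18.75        14.3447       100.4131
  8        18.75        13.8063       110.4503
  9        18.75        13.2881       119.5925
  10    5,018.75     3,423.2616    34,232.6159
  Σ                  3,563.3115    34,897.2159
P = 3,563.3115; Macaulay duration = 34,897.2159 / 3,563.3115 = 9.79348 half-year periods = 4.89674 years.
Modified duration = D_Mac / (1 + y) = 4.89674 / 1.039 = 4.71293 years.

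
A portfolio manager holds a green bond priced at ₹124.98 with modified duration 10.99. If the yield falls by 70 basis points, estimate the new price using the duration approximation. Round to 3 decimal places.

Duration approximation: ΔP/P ≈ -D_mod · Δy = -10.99 × (-0.007) = +0.076930.
New price ≈ 124.98 × (1 + 0.076930) = 134.5947114.

₹134.595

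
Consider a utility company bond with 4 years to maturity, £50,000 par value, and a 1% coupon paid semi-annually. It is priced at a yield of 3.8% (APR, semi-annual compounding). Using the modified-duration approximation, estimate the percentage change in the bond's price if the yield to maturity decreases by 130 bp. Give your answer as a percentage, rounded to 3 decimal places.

Periodic yield y = 0.019. Modified duration first:
  t   CF        PV=CF/(1+0.019)^t    t·PV
  1       250.00       245.3386       245.3386
  2       250.00       240.7641       481.5281
  3       250.00       236.2748       708.8245
  4       250.00       231.8693       927.4772
  5       250.00       227.5459     1,137.7297
  6       250.00       223.3032     1,339.8191
  7       250.00       219.1395     1,533.9767
  8    50,250.00    43,225.7556   345,806.0451
  Σ                 44,849.9910   352,180.7390
P = 44,849.9910; D_Mac = 7.85241 half-year periods = 3.92621 yrs; D_mod = 3.92621/(1+0.019) = 3.85300 yrs.
ΔP/P ≈ -D_mod · Δy = -3.85300 × (-0.013) = +0.050089 = +5.0089%.

+5.009%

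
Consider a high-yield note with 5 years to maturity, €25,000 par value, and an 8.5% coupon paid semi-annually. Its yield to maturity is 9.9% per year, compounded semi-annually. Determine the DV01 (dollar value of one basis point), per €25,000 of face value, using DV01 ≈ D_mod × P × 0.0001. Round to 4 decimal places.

Periodic yield y = 0.0495.
  t   CF        PV=CF/(1+0.0495)^t    t·PV
  1     1,062.50     1,012.3869     1,012.3869
  2     1,062.50       964.6373     1,929.2746
  3     1,062.50       919.1399     2,757.4196
  4     1,062.50       875.7884     3,503.1534
  5     1,062.50       834.4815     4,172.4076
  6     1,062.50       795.1229     4,770.7376
  7     1,062.50       757.6207     5,303.3450
  8     1,062.50       721.8873     5,775.0983
  9     1,062.50       687.8392     6,190.5532
  10   26,062.50    16,076.5051   160,765.0512
  Σ                 23,645.4092   196,179.4275
P = 23,645.4092; D_Mac = 8.29672 half-year periods = 4.14836 yrs; D_mod = 3.95270 yrs.
DV01 ≈ 3.95270 × 23,645.4092 × 0.0001 = 9.346328.

€9.3463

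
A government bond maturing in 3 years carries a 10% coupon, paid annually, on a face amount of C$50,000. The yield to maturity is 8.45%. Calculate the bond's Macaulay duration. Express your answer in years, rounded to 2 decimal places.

2.74 years

Periodic yield y = 0.0845. Discount each cash flow and weight by its year:
  t   CF        PV=CF/(1+0.0845)^t    t·PV
  1     5,000.00     4,610.4195     4,610.4195
  2     5,000.00     4,251.1937     8,502.3874
  3    55,000.00    43,119.5302   129,358.5906
  Σ                 51,981.1434   142,471.3975
Price P = Σ PV = 51,981.1434.
Macaulay duration = Σ(t·PV) / P = 142,471.3975 / 51,981.1434 = 2.74083 years.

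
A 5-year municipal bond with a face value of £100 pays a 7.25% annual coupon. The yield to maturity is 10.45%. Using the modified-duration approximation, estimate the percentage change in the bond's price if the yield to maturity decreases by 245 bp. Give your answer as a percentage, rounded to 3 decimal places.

+9.586%

Periodic yield y = 0.1045. Modified duration first:
  t   CF        PV=CF/(1+0.1045)^t    t·PV
  1         7.25         6.5641         6.5641
  2         7.25         5.9430        11.8860
  3         7.25         5.3807        16.1422
  4         7.25         4.8716        19.4866
  5       107.25        65.2482       326.2411
  Σ                     88.0077       380.3199
P = 88.0077; D_Mac = 4.32144 yrs; D_mod = 4.32144/(1+0.1045) = 3.91258 yrs.
ΔP/P ≈ -D_mod · Δy = -3.91258 × (-0.0245) = +0.095858 = +9.5858%.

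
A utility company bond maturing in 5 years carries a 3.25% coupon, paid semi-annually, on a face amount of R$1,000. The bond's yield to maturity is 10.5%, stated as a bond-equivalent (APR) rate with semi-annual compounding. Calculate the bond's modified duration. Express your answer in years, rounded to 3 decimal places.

Periodic yield y = 0.0525. First find Macaulay duration:
  t   CF        PV=CF/(1+0.0525)^t    t·PV
  1        16.25        15.4394        15.4394
  2        16.25        14.6693        29.3386
  3        16.25        13.9376        41.8127
  4        16.25        13.2423        52.9694
  5        16.25        12.5818        62.9090
  6        16.25        11.9542        71.7252
  7        16.25        11.3579        79.5054
  8        16.25        10.7914        86.3309
  9        16.25        10.2531        92.2777
  10    1,016.25       609.2275     6,092.2752
  Σ                    723.4545     6,624.5837
P = 723.4545; Macaulay duration = 6,624.5837 / 723.4545 = 9.15688 half-year periods = 4.57844 years.
Modified duration = D_Mac / (1 + y) = 4.57844 / 1.0525 = 4.35006 years.

4.350 years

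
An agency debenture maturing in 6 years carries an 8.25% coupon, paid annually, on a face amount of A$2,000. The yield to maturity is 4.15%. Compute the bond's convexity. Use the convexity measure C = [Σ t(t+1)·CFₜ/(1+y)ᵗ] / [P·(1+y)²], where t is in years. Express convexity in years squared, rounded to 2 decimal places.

With y = 0.0415:
  t   CF        PV=CF/(1+0.0415)^t    t·PV        t(t+1)·PV
  1       165.00       158.4253       158.4253         316.8507
  2       165.00       152.1127       304.2253         912.6760
  3       165.00       146.0515       438.1546       1,752.6184
  4       165.00       140.2319       560.9276       2,804.6382
  5       165.00       134.6442       673.2209       4,039.3253
  6     2,165.00     1,696.2984    10,177.7905      71,244.5332
  Σ                  2,427.7640    12,312.7443      81,070.6418
P = 2,427.7640.
Convexity = Σ t(t+1)·PV / [P·(1+y)²] = 81,070.6418 / (2,427.7640 × 1.084722) = 30.78496.

30.78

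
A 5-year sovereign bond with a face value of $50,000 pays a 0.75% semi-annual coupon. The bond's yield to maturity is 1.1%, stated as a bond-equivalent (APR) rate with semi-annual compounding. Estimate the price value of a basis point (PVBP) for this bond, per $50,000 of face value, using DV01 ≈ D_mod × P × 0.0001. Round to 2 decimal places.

Periodic yield y = 0.0055.
  t   CF        PV=CF/(1+0.0055)^t    t·PV
  1       187.50       186.4744       186.4744
  2       187.50       185.4544       370.9088
  3       187.50       184.4400       553.3199
  4       187.50       183.4311       733.7244
  5       187.50       182.4277       912.1387
  6       187.50       181.4299     1,088.5793
  7       187.50       180.4375     1,263.0623
  8       187.50       179.4505     1,435.6040
  9       187.50       178.4689     1,606.2203
  10   50,187.50    47,508.8823   475,088.8230
  Σ                 49,150.8967   483,238.8552
P = 49,150.8967; D_Mac = 9.83174 half-year periods = 4.91587 yrs; D_mod = 4.88898 yrs.
DV01 ≈ 4.88898 × 49,150.8967 × 0.0001 = 24.029779.

$24.03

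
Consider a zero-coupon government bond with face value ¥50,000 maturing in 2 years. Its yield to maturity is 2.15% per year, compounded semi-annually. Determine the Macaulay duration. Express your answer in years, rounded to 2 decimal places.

A zero-coupon bond has a single cash flow at maturity, so its Macaulay duration equals its maturity: 2 years.
(Equivalently: 4 semi-annual periods ÷ 2 = 2 years.)

2.00 years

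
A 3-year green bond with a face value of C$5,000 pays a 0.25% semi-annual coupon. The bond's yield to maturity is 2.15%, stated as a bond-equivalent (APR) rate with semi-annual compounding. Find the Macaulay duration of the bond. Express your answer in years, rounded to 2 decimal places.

2.99 years

Periodic yield y = 0.01075. Discount each cash flow and weight by its period:
  t   CF        PV=CF/(1+0.01075)^t    t·PV
  1         6.25         6.1835         6.1835
  2         6.25         6.1178        12.2355
  3         6.25         6.0527        18.1581
  4         6.25         5.9883        23.9533
  5         6.25         5.9246        29.6232
  6     5,006.25     4,695.1561    28,170.9364
  Σ                  4,725.4230    28,261.0900
Price P = Σ PV = 4,725.4230.
Macaulay duration = Σ(t·PV) / P = 28,261.0900 / 4,725.4230 = 5.98065 half-year periods.
In years: 5.98065 / 2 = 2.99032 years.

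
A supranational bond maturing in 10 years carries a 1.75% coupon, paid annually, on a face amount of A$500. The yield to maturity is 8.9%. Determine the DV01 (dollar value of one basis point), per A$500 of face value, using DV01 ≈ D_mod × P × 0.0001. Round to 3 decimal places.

A$0.221

Periodic yield y = 0.089.
  t   CF        PV=CF/(1+0.089)^t    t·PV
  1         8.75         8.0349         8.0349
  2         8.75         7.3782        14.7565
  3         8.75         6.7752        20.3257
  4         8.75         6.2215        24.8861
  5         8.75         5.7131        28.5653
  6         8.75         5.2462        31.4769
  7         8.75         4.8174        33.7218
  8         8.75         4.4237        35.3895
  9         8.75         4.0622        36.5594
  10      508.75       216.8831     2,168.8306
  Σ                    269.5554     2,402.5467
P = 269.5554; D_Mac = 8.91300 yrs; D_mod = 8.18457 yrs.
DV01 ≈ 8.18457 × 269.5554 × 0.0001 = 0.220620.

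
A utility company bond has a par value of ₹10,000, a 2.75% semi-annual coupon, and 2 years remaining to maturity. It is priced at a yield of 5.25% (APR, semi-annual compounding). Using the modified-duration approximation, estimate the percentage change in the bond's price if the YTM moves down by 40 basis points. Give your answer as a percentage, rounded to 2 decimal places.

Periodic yield y = 0.02625. Modified duration first:
  t   CF        PV=CF/(1+0.02625)^t    t·PV
  1       137.50       133.9829       133.9829
  2       137.50       130.5559       261.1117
  3       137.50       127.2164       381.6493
  4    10,137.50     9,139.4106    36,557.6422
  Σ                  9,531.1658    37,334.3861
P = 9,531.1658; D_Mac = 3.91708 half-year periods = 1.95854 yrs; D_mod = 1.95854/(1+0.02625) = 1.90845 yrs.
ΔP/P ≈ -D_mod · Δy = -1.90845 × (-0.004) = +0.007634 = +0.7634%.

+0.76%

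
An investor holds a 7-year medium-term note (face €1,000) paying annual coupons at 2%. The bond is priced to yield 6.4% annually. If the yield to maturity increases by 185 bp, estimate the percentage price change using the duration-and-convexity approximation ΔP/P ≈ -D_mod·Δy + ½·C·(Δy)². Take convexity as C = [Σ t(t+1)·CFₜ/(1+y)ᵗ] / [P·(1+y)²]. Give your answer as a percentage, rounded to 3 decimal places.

-10.580%

With y = 0.064:
  t   CF        PV=CF/(1+0.064)^t    t·PV        t(t+1)·PV
  1        20.00        18.7970        18.7970          37.5940
  2        20.00        17.6663        35.3327         105.9981
  3        20.00        16.6037        49.8111         199.2445
  4        20.00        15.6050        62.4200         312.0998
  5        20.00        14.6663        73.3317         439.9903
  6        20.00        13.7842        82.7049         578.9346
  7     1,020.00       660.7068     4,624.9476      36,999.5808
  Σ                    757.8293     4,947.3450      38,673.4420
P = 757.8293; D_Mac = 6.52831 yrs; D_mod = 6.13563 yrs; C = 45.07733.
Duration effect: -6.13563 × (+0.0185) = -0.113509
Convexity effect: 0.5 × 45.07733 × (0.0185)² = +0.0077139
ΔP/P ≈ -0.113509 + 0.0077139 = -0.105795 = -10.5795%.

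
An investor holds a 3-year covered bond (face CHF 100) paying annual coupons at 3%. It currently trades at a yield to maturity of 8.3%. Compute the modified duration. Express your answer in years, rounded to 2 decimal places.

Periodic yield y = 0.083. First find Macaulay duration:
  t   CF        PV=CF/(1+0.083)^t    t·PV
  1         3.00         2.7701         2.7701
  2         3.00         2.5578         5.1156
  3       103.00        81.0871       243.2613
  Σ                     86.4150       251.1470
P = 86.4150; Macaulay duration = 251.1470 / 86.4150 = 2.90629 years.
Modified duration = D_Mac / (1 + y) = 2.90629 / 1.083 = 2.68355 years.

2.68 years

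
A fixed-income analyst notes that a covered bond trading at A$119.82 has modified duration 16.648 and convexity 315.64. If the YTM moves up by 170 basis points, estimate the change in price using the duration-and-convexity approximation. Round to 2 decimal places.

Duration effect: -D_mod·Δy = -16.648 × (+0.017) = -0.283016
Convexity effect: ½·C·(Δy)² = 0.5 × 315.64 × (0.017)² = +0.04560998
ΔP/P ≈ -0.283016 + 0.04560998 = -0.23740602
ΔP ≈ 119.82 × (-0.23740602) = -28.4459893164.

-A$28.45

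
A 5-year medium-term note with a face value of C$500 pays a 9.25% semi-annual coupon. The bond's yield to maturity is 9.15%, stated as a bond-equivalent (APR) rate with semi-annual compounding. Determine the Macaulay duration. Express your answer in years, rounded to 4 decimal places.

4.1160 years

Periodic yield y = 0.04575. Discount each cash flow and weight by its period:
  t   CF        PV=CF/(1+0.04575)^t    t·PV
  1       23.125        22.1133        22.1133
  2       23.125        21.1459        42.2918
  3       23.125        20.2208        60.6624
  4       23.125        19.3362        77.3446
  5       23.125        18.4902        92.4512
  6       23.125        17.6813       106.0879
  7       23.125        16.9078       118.3545
  8       23.125        16.1681       129.3447
  9       23.125        15.4608       139.1469
  10     523.125       334.4466     3,344.4657
  Σ                    501.9709     4,132.2629
Price P = Σ PV = 501.9709.
Macaulay duration = Σ(t·PV) / P = 4,132.2629 / 501.9709 = 8.23208 half-year periods.
In years: 8.23208 / 2 = 4.11604 years.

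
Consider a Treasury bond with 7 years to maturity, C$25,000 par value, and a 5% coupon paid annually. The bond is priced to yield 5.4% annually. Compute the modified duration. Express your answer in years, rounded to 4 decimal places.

Periodic yield y = 0.054. First find Macaulay duration:
  t   CF        PV=CF/(1+0.054)^t    t·PV
  1     1,250.00     1,185.9583     1,185.9583
  2     1,250.00     1,125.1976     2,250.3952
  3     1,250.00     1,067.5499     3,202.6497
  4     1,250.00     1,012.8557     4,051.4227
  5     1,250.00       960.9636     4,804.8182
  6     1,250.00       911.7302     5,470.3813
  7    26,250.00    18,165.4028   127,157.8194
  Σ                 24,429.6580   148,123.4447
P = 24,429.6580; Macaulay duration = 148,123.4447 / 24,429.6580 = 6.06326 years.
Modified duration = D_Mac / (1 + y) = 6.06326 / 1.054 = 5.75262 years.

5.7526 years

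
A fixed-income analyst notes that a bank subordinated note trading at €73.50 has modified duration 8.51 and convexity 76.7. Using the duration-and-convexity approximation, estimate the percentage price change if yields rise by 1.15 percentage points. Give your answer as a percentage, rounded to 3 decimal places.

Duration effect: -D_mod·Δy = -8.51 × (+0.0115) = -0.097865
Convexity effect: ½·C·(Δy)² = 0.5 × 76.7 × (0.0115)² = +0.0050717875
ΔP/P ≈ -0.097865 + 0.0050717875 = -0.0927932125
= -9.27932125%.

-9.279%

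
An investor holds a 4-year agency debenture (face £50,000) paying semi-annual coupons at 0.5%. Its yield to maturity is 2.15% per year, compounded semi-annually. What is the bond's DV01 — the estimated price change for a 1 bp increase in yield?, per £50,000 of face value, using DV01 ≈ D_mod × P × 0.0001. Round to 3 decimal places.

Periodic yield y = 0.01075.
  t   CF        PV=CF/(1+0.01075)^t    t·PV
  1       125.00       123.6705       123.6705
  2       125.00       122.3552       244.7104
  3       125.00       121.0539       363.1617
  4       125.00       119.7664       479.0656
  5       125.00       118.4926       592.4630
  6       125.00       117.2324       703.3942
  7       125.00       115.9855       811.8986
  8    50,125.00    46,015.5254   368,124.2036
  Σ                 46,854.0820   371,442.5677
P = 46,854.0820; D_Mac = 7.92765 half-year periods = 3.96382 yrs; D_mod = 3.92167 yrs.
DV01 ≈ 3.92167 × 46,854.0820 × 0.0001 = 18.374601.

£18.375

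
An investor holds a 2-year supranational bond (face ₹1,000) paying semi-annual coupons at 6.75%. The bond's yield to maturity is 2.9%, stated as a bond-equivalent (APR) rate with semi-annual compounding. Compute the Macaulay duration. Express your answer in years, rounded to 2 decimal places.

1.91 years

Periodic yield y = 0.0145. Discount each cash flow and weight by its period:
  t   CF        PV=CF/(1+0.0145)^t    t·PV
  1        33.75        33.2676        33.2676
  2        33.75        32.7921        65.5843
  3        33.75        32.3234        96.9703
  4     1,033.75       975.9045     3,903.6180
  Σ                  1,074.2877     4,099.4402
Price P = Σ PV = 1,074.2877.
Macaulay duration = Σ(t·PV) / P = 4,099.4402 / 1,074.2877 = 3.81596 half-year periods.
In years: 3.81596 / 2 = 1.90798 years.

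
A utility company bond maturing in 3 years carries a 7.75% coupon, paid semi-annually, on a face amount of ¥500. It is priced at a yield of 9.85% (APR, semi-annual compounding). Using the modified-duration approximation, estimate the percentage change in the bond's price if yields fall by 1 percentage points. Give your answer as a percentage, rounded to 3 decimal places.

+2.597%

Periodic yield y = 0.04925. Modified duration first:
  t   CF        PV=CF/(1+0.04925)^t    t·PV
  1       19.375        18.4656        18.4656
  2       19.375        17.5988        35.1977
  3       19.375        16.7728        50.3183
  4       19.375        15.9855        63.9419
  5       19.375        15.2352        76.1758
  6      519.375       389.2308     2,335.3847
  Σ                    473.2886     2,579.4839
P = 473.2886; D_Mac = 5.45013 half-year periods = 2.72506 yrs; D_mod = 2.72506/(1+0.04925) = 2.59715 yrs.
ΔP/P ≈ -D_mod · Δy = -2.59715 × (-0.01) = +0.025972 = +2.5972%.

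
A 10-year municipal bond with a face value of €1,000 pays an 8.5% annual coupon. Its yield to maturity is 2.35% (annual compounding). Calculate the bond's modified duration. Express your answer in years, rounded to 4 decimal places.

Periodic yield y = 0.0235. First find Macaulay duration:
  t   CF        PV=CF/(1+0.0235)^t    t·PV
  1        85.00        83.0484        83.0484
  2        85.00        81.1415       162.2831
  3        85.00        79.2785       237.8355
  4        85.00        77.4582       309.8329
  5        85.00        75.6798       378.3988
  6        85.00        73.9421       443.6527
  7        85.00        72.2444       505.7106
  8        85.00        70.5856       564.6849
  9        85.00        68.9649       620.6844
  10    1,085.00       860.1046     8,601.0460
  Σ                  1,542.4480    11,907.1770
P = 1,542.4480; Macaulay duration = 11,907.1770 / 1,542.4480 = 7.71966 years.
Modified duration = D_Mac / (1 + y) = 7.71966 / 1.0235 = 7.54242 years.

7.5424 years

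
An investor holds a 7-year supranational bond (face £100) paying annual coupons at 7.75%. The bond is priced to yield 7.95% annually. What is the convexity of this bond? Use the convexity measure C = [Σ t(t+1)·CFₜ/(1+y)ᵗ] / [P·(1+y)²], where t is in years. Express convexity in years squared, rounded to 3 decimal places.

With y = 0.0795:
  t   CF        PV=CF/(1+0.0795)^t    t·PV        t(t+1)·PV
  1         7.75         7.1792         7.1792          14.3585
  2         7.75         6.6505        13.3011          39.9032
  3         7.75         6.1608        18.4823          73.9290
  4         7.75         5.7070        22.8282         114.1409
  5         7.75         5.2867        26.4337         158.6024
  6         7.75         4.8974        29.3844         205.6909
  7       107.75        63.0752       441.5265       3,532.2121
  Σ                     98.9569       559.1354       4,138.8370
P = 98.9569.
Convexity = Σ t(t+1)·PV / [P·(1+y)²] = 4,138.8370 / (98.9569 × 1.165320) = 35.89110.

35.891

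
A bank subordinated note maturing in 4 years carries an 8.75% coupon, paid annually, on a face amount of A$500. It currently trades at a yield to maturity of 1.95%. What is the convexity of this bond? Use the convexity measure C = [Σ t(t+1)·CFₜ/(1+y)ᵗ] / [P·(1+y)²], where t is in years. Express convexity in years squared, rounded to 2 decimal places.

With y = 0.0195:
  t   CF        PV=CF/(1+0.0195)^t    t·PV        t(t+1)·PV
  1        43.75        42.9132        42.9132          85.8264
  2        43.75        42.0924        84.1848         252.5543
  3        43.75        41.2873       123.8619         495.4475
  4       543.75       503.3271     2,013.3086      10,066.5428
  Σ                    629.6200     2,264.2684      10,900.3710
P = 629.6200.
Convexity = Σ t(t+1)·PV / [P·(1+y)²] = 10,900.3710 / (629.6200 × 1.039380) = 16.65667.

16.66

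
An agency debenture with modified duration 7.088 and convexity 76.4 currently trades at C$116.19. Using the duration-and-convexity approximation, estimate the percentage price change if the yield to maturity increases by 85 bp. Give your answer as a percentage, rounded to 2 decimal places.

Duration effect: -D_mod·Δy = -7.088 × (+0.0085) = -0.060248
Convexity effect: ½·C·(Δy)² = 0.5 × 76.4 × (0.0085)² = +0.00275995
ΔP/P ≈ -0.060248 + 0.00275995 = -0.05748805
= -5.748805%.

-5.75%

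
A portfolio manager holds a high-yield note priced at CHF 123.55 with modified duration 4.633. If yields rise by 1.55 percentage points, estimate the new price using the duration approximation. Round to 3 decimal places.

CHF 114.678

Duration approximation: ΔP/P ≈ -D_mod · Δy = -4.633 × (+0.0155) = -0.0718115.
New price ≈ 123.55 × (1 - 0.0718115) = 114.677689175.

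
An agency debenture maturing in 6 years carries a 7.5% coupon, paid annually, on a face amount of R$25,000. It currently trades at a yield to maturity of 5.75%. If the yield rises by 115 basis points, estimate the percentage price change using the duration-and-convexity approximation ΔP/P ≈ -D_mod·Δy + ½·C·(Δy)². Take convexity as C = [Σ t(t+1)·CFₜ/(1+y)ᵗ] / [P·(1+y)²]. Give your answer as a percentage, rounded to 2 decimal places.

-5.34%

With y = 0.0575:
  t   CF        PV=CF/(1+0.0575)^t    t·PV        t(t+1)·PV
  1     1,875.00     1,773.0496     1,773.0496       3,546.0993
  2     1,875.00     1,676.6427     3,353.2854      10,059.8561
  3     1,875.00     1,585.4777     4,756.4332      19,025.7327
  4     1,875.00     1,499.2697     5,997.0789      29,985.3943
  5     1,875.00     1,417.7491     7,088.7457      42,532.4741
  6    26,875.00    19,216.1428   115,296.8566     807,077.9961
  Σ                 27,168.3317   138,265.4493     912,227.5526
P = 27,168.3317; D_Mac = 5.08921 yrs; D_mod = 4.81250 yrs; C = 30.02475.
Duration effect: -4.81250 × (+0.0115) = -0.055344
Convexity effect: 0.5 × 30.02475 × (0.0115)² = +0.0019854
ΔP/P ≈ -0.055344 + 0.0019854 = -0.053358 = -5.3358%.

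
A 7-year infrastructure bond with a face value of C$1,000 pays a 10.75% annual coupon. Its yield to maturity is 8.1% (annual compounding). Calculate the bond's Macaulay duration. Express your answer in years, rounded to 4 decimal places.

5.3769 years

Periodic yield y = 0.081. Discount each cash flow and weight by its year:
  t   CF        PV=CF/(1+0.081)^t    t·PV
  1       107.50        99.4450        99.4450
  2       107.50        91.9935       183.9870
  3       107.50        85.1004       255.3011
  4       107.50        78.7237       314.8949
  5       107.50        72.8249       364.1246
  6       107.50        67.3681       404.2086
  7     1,107.50       642.0426     4,494.2985
  Σ                  1,137.4982     6,116.2597
Price P = Σ PV = 1,137.4982.
Macaulay duration = Σ(t·PV) / P = 6,116.2597 / 1,137.4982 = 5.37694 years.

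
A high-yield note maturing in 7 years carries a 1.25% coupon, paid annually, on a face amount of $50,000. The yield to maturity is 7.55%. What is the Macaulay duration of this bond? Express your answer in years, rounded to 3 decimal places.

6.674 years

Periodic yield y = 0.0755. Discount each cash flow and weight by its year:
  t   CF        PV=CF/(1+0.0755)^t    t·PV
  1       625.00       581.1251       581.1251
  2       625.00       540.3301     1,080.6603
  3       625.00       502.3990     1,507.1970
  4       625.00       467.1306     1,868.5226
  5       625.00       434.3381     2,171.6906
  6       625.00       403.8476     2,423.0857
  7    50,625.00    30,415.3020   212,907.1141
  Σ                 33,344.4726   222,539.3953
Price P = Σ PV = 33,344.4726.
Macaulay duration = Σ(t·PV) / P = 222,539.3953 / 33,344.4726 = 6.67395 years.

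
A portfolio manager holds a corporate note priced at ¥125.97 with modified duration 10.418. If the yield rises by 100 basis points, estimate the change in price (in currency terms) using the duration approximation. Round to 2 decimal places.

Duration approximation: ΔP/P ≈ -D_mod · Δy = -10.418 × (+0.01) = -0.104180.
ΔP ≈ 125.97 × (-0.104180) = -13.1235546.

-¥13.12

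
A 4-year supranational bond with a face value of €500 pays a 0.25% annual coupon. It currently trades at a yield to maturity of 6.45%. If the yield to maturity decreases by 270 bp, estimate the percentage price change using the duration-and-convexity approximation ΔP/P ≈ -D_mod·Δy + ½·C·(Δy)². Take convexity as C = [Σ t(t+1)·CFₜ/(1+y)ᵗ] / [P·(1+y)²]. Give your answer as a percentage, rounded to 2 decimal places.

+10.74%

With y = 0.0645:
  t   CF        PV=CF/(1+0.0645)^t    t·PV        t(t+1)·PV
  1         1.25         1.1743         1.1743           2.3485
  2         1.25         1.1031         2.2062           6.6187
  3         1.25         1.0363         3.1088          12.4352
  4       501.25       390.3658     1,561.4631       7,807.3153
  Σ                    393.6794     1,567.9523       7,828.7177
P = 393.6794; D_Mac = 3.98282 yrs; D_mod = 3.74149 yrs; C = 17.54917.
Duration effect: -3.74149 × (-0.027) = +0.101020
Convexity effect: 0.5 × 17.54917 × (-0.027)² = +0.0063967
ΔP/P ≈ +0.101020 + 0.0063967 = +0.107417 = +10.7417%.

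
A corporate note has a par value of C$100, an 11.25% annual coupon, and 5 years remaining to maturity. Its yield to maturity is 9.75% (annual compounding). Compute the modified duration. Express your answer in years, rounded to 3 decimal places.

Periodic yield y = 0.0975. First find Macaulay duration:
  t   CF        PV=CF/(1+0.0975)^t    t·PV
  1        11.25        10.2506        10.2506
  2        11.25         9.3399        18.6799
  3        11.25         8.5102        25.5306
  4        11.25         7.7542        31.0166
  5       111.25        69.8678       349.3392
  Σ                    105.7227       434.8168
P = 105.7227; Macaulay duration = 434.8168 / 105.7227 = 4.11281 years.
Modified duration = D_Mac / (1 + y) = 4.11281 / 1.0975 = 3.74743 years.

3.747 years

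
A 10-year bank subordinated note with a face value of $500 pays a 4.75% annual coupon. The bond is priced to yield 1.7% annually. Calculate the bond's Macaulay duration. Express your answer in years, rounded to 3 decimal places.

8.427 years

Periodic yield y = 0.017. Discount each cash flow and weight by its year:
  t   CF        PV=CF/(1+0.017)^t    t·PV
  1        23.75        23.3530        23.3530
  2        23.75        22.9626        45.9253
  3        23.75        22.5788        67.7364
  4        23.75        22.2014        88.8055
  5        23.75        21.8303       109.1513
  6        23.75        21.4653       128.7921
  7        23.75        21.1065       147.7457
  8        23.75        20.7537       166.0298
  9        23.75        20.4068       183.6613
  10      523.75       442.5013     4,425.0125
  Σ                    639.1597     5,386.2128
Price P = Σ PV = 639.1597.
Macaulay duration = Σ(t·PV) / P = 5,386.2128 / 639.1597 = 8.42702 years.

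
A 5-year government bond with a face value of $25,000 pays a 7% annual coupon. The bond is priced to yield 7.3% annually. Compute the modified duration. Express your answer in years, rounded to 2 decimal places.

4.08 years

Periodic yield y = 0.073. First find Macaulay duration:
  t   CF        PV=CF/(1+0.073)^t    t·PV
  1     1,750.00     1,630.9413     1,630.9413
  2     1,750.00     1,519.9826     3,039.9651
  3     1,750.00     1,416.5727     4,249.7182
  4     1,750.00     1,320.1983     5,280.7931
  5    26,750.00    18,807.2448    94,036.2238
  Σ                 24,694.9396   108,237.6415
P = 24,694.9396; Macaulay duration = 108,237.6415 / 24,694.9396 = 4.38299 years.
Modified duration = D_Mac / (1 + y) = 4.38299 / 1.073 = 4.08480 years.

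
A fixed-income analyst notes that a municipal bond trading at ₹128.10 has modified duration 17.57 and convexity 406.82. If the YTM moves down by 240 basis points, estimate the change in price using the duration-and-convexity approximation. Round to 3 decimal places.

+₹69.026

Duration effect: -D_mod·Δy = -17.57 × (-0.024) = +0.421680
Convexity effect: ½·C·(Δy)² = 0.5 × 406.82 × (-0.024)² = +0.11716416
ΔP/P ≈ +0.421680 + 0.11716416 = +0.53884416
ΔP ≈ 128.10 × (+0.53884416) = +69.025936896.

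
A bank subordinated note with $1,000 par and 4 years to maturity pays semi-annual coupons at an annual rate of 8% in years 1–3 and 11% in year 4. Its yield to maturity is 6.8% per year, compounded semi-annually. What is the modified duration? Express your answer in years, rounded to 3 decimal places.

Periodic yield y = 0.034. First find Macaulay duration:
  t   CF        PV=CF/(1+0.034)^t    t·PV
  1        40.00        38.6847        38.6847
  2        40.00        37.4127        74.8254
  3        40.00        36.1825       108.5475
  4        40.00        34.9927       139.9709
  5        40.00        33.8421       169.2105
  6        40.00        32.7293       196.3758
  7        55.00        43.5230       304.6611
  8     1,055.00       807.3989     6,459.1911
  Σ                  1,064.7659     7,491.4670
P = 1,064.7659; Macaulay duration = 7,491.4670 / 1,064.7659 = 7.03579 half-year periods = 3.51789 years.
Modified duration = D_Mac / (1 + y) = 3.51789 / 1.034 = 3.40222 years.

3.402 years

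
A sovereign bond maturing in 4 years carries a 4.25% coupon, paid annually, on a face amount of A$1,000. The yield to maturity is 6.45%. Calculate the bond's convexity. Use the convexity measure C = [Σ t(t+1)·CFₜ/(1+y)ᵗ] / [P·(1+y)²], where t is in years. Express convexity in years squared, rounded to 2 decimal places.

With y = 0.0645:
  t   CF        PV=CF/(1+0.0645)^t    t·PV        t(t+1)·PV
  1        42.50        39.9248        39.9248          79.8497
  2        42.50        37.5057        75.0115         225.0344
  3        42.50        35.2332       105.6996         422.7982
  4     1,042.50       811.8829     3,247.5316      16,237.6582
  Σ                    924.5467     3,468.1675      16,965.3405
P = 924.5467.
Convexity = Σ t(t+1)·PV / [P·(1+y)²] = 16,965.3405 / (924.5467 × 1.133160) = 16.19356.

16.19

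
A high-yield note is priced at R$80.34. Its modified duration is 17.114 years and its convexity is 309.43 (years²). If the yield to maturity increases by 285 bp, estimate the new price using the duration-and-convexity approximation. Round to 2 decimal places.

Duration effect: -D_mod·Δy = -17.114 × (+0.0285) = -0.487749
Convexity effect: ½·C·(Δy)² = 0.5 × 309.43 × (0.0285)² = +0.12566725875
ΔP/P ≈ -0.487749 + 0.12566725875 = -0.36208174125
New price ≈ 80.34 × (1 - 0.36208174125) = 51.250352907975.

R$51.25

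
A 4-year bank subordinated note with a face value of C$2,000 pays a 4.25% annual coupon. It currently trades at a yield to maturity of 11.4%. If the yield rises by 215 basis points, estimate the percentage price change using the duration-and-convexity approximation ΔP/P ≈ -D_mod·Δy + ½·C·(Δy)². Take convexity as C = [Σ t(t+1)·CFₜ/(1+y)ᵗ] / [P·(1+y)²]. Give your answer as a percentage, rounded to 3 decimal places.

With y = 0.114:
  t   CF        PV=CF/(1+0.114)^t    t·PV        t(t+1)·PV
  1        85.00        76.3016        76.3016         152.6032
  2        85.00        68.4934       136.9867         410.9602
  3        85.00        61.4842       184.4525         737.8101
  4     2,085.00     1,353.8336     5,415.3345      27,076.6725
  Σ                  1,560.1128     5,813.0754      28,378.0460
P = 1,560.1128; D_Mac = 3.72606 yrs; D_mod = 3.34476 yrs; C = 14.65737.
Duration effect: -3.34476 × (+0.0215) = -0.071912
Convexity effect: 0.5 × 14.65737 × (0.0215)² = +0.0033877
ΔP/P ≈ -0.071912 + 0.0033877 = -0.068525 = -6.8525%.

-6.852%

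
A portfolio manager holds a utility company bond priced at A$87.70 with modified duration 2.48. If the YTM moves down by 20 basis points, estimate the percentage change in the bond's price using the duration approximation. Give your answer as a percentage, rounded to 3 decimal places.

Duration approximation: ΔP/P ≈ -D_mod · Δy = -2.48 × (-0.002) = +0.004960.
As a percentage: +0.4960%.

+0.496%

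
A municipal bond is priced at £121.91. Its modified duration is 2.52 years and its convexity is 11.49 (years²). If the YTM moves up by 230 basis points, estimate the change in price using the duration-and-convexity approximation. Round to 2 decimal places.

-£6.70

Duration effect: -D_mod·Δy = -2.52 × (+0.023) = -0.057960
Convexity effect: ½·C·(Δy)² = 0.5 × 11.49 × (0.023)² = +0.003039105
ΔP/P ≈ -0.057960 + 0.003039105 = -0.054920895
ΔP ≈ 121.91 × (-0.054920895) = -6.69540630945.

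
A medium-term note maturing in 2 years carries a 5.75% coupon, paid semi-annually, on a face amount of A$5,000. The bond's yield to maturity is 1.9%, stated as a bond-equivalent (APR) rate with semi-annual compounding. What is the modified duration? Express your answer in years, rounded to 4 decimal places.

1.9030 years

Periodic yield y = 0.0095. First find Macaulay duration:
  t   CF        PV=CF/(1+0.0095)^t    t·PV
  1       143.75       142.3972       142.3972
  2       143.75       141.0572       282.1144
  3       143.75       139.7298       419.1893
  4     5,143.75     4,952.8430    19,811.3719
  Σ                  5,376.0271    20,655.0727
P = 5,376.0271; Macaulay duration = 20,655.0727 / 5,376.0271 = 3.84207 half-year periods = 1.92104 years.
Modified duration = D_Mac / (1 + y) = 1.92104 / 1.0095 = 1.90296 years.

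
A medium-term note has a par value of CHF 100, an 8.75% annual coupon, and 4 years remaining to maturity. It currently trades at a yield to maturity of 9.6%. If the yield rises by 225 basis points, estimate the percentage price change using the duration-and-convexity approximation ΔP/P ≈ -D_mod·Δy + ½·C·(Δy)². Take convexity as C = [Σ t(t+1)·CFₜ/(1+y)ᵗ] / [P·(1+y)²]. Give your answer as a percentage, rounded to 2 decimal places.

With y = 0.096:
  t   CF        PV=CF/(1+0.096)^t    t·PV        t(t+1)·PV
  1         8.75         7.9836         7.9836          15.9672
  2         8.75         7.2843        14.5686          43.7057
  3         8.75         6.6462        19.9387          79.7549
  4       108.75        75.3680       301.4720       1,507.3602
  Σ                     97.2821       343.9629       1,646.7880
P = 97.2821; D_Mac = 3.53573 yrs; D_mod = 3.22603 yrs; C = 14.09235.
Duration effect: -3.22603 × (+0.0225) = -0.072586
Convexity effect: 0.5 × 14.09235 × (0.0225)² = +0.0035671
ΔP/P ≈ -0.072586 + 0.0035671 = -0.069018 = -6.9018%.

-6.90%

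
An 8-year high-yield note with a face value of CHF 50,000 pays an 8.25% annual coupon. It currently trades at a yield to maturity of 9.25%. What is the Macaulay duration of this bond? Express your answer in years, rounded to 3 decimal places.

Periodic yield y = 0.0925. Discount each cash flow and weight by its year:
  t   CF        PV=CF/(1+0.0925)^t    t·PV
  1     4,125.00     3,775.7437     3,775.7437
  2     4,125.00     3,456.0583     6,912.1166
  3     4,125.00     3,163.4401     9,490.3203
  4     4,125.00     2,895.5973    11,582.3894
  5     4,125.00     2,650.4324    13,252.1618
  6     4,125.00     2,426.0250    14,556.1502
  7     4,125.00     2,220.6179    15,544.3252
  8    54,125.00    26,670.2044   213,361.6352
  Σ                 47,258.1192   288,474.8425
Price P = Σ PV = 47,258.1192.
Macaulay duration = Σ(t·PV) / P = 288,474.8425 / 47,258.1192 = 6.10424 years.

6.104 years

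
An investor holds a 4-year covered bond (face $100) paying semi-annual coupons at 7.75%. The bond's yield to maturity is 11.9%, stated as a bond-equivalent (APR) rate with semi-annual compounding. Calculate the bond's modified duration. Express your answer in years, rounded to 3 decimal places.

3.279 years

Periodic yield y = 0.0595. First find Macaulay duration:
  t   CF        PV=CF/(1+0.0595)^t    t·PV
  1        3.875         3.6574         3.6574
  2        3.875         3.4520         6.9040
  3        3.875         3.2581         9.7744
  4        3.875         3.0752        12.3006
  5        3.875         2.9025        14.5123
  6        3.875         2.7395        16.4368
  7        3.875         2.5856        18.0994
  8      103.875        65.4189       523.3513
  Σ                     87.0891       605.0362
P = 87.0891; Macaulay duration = 605.0362 / 87.0891 = 6.94732 half-year periods = 3.47366 years.
Modified duration = D_Mac / (1 + y) = 3.47366 / 1.0595 = 3.27858 years.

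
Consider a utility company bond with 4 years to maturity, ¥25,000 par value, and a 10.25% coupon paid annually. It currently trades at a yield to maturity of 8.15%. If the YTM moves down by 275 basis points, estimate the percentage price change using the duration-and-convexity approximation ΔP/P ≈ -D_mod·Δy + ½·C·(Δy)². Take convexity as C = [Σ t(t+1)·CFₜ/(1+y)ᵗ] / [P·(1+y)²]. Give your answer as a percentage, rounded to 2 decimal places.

With y = 0.0815:
  t   CF        PV=CF/(1+0.0815)^t    t·PV        t(t+1)·PV
  1     2,562.50     2,369.3944     2,369.3944       4,738.7887
  2     2,562.50     2,190.8408     4,381.6817      13,145.0450
  3     2,562.50     2,025.7428     6,077.2284      24,308.9135
  4    27,562.50    20,147.0986    80,588.3944     402,941.9718
  Σ                 26,733.0766    93,416.6988     445,134.7191
P = 26,733.0766; D_Mac = 3.49442 yrs; D_mod = 3.23109 yrs; C = 14.23605.
Duration effect: -3.23109 × (-0.0275) = +0.088855
Convexity effect: 0.5 × 14.23605 × (-0.0275)² = +0.0053830
ΔP/P ≈ +0.088855 + 0.0053830 = +0.094238 = +9.4238%.

+9.42%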